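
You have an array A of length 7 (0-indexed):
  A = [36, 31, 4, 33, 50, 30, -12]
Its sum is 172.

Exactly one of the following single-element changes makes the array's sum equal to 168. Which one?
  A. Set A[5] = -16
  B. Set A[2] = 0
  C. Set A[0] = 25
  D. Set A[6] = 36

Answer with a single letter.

Answer: B

Derivation:
Option A: A[5] 30->-16, delta=-46, new_sum=172+(-46)=126
Option B: A[2] 4->0, delta=-4, new_sum=172+(-4)=168 <-- matches target
Option C: A[0] 36->25, delta=-11, new_sum=172+(-11)=161
Option D: A[6] -12->36, delta=48, new_sum=172+(48)=220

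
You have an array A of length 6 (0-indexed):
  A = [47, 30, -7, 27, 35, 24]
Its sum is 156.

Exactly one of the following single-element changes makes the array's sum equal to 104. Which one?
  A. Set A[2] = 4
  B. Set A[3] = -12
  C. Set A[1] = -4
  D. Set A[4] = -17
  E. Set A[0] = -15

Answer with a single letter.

Option A: A[2] -7->4, delta=11, new_sum=156+(11)=167
Option B: A[3] 27->-12, delta=-39, new_sum=156+(-39)=117
Option C: A[1] 30->-4, delta=-34, new_sum=156+(-34)=122
Option D: A[4] 35->-17, delta=-52, new_sum=156+(-52)=104 <-- matches target
Option E: A[0] 47->-15, delta=-62, new_sum=156+(-62)=94

Answer: D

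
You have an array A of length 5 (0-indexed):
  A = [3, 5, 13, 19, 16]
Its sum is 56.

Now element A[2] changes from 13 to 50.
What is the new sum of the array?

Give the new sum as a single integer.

Answer: 93

Derivation:
Old value at index 2: 13
New value at index 2: 50
Delta = 50 - 13 = 37
New sum = old_sum + delta = 56 + (37) = 93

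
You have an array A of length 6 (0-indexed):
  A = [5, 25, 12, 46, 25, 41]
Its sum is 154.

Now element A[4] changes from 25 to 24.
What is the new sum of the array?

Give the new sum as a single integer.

Answer: 153

Derivation:
Old value at index 4: 25
New value at index 4: 24
Delta = 24 - 25 = -1
New sum = old_sum + delta = 154 + (-1) = 153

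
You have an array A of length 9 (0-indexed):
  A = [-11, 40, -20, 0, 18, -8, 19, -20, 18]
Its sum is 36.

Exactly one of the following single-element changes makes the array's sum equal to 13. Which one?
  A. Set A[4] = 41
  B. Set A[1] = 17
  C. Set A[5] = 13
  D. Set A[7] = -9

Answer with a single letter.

Option A: A[4] 18->41, delta=23, new_sum=36+(23)=59
Option B: A[1] 40->17, delta=-23, new_sum=36+(-23)=13 <-- matches target
Option C: A[5] -8->13, delta=21, new_sum=36+(21)=57
Option D: A[7] -20->-9, delta=11, new_sum=36+(11)=47

Answer: B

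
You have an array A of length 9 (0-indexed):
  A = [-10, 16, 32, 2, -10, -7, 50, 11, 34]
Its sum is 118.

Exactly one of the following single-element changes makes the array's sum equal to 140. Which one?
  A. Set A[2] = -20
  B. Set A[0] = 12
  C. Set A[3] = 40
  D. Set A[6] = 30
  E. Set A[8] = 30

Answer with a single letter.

Answer: B

Derivation:
Option A: A[2] 32->-20, delta=-52, new_sum=118+(-52)=66
Option B: A[0] -10->12, delta=22, new_sum=118+(22)=140 <-- matches target
Option C: A[3] 2->40, delta=38, new_sum=118+(38)=156
Option D: A[6] 50->30, delta=-20, new_sum=118+(-20)=98
Option E: A[8] 34->30, delta=-4, new_sum=118+(-4)=114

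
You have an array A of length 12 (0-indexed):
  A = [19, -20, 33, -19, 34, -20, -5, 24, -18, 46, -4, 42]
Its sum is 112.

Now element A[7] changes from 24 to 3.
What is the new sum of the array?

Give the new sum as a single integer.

Answer: 91

Derivation:
Old value at index 7: 24
New value at index 7: 3
Delta = 3 - 24 = -21
New sum = old_sum + delta = 112 + (-21) = 91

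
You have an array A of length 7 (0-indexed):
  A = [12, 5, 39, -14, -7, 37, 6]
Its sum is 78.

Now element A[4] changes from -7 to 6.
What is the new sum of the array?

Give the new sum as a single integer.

Old value at index 4: -7
New value at index 4: 6
Delta = 6 - -7 = 13
New sum = old_sum + delta = 78 + (13) = 91

Answer: 91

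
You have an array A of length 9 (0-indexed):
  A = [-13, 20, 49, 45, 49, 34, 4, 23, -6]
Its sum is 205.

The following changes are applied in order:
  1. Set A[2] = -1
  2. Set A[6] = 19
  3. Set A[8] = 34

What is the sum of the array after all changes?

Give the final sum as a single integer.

Initial sum: 205
Change 1: A[2] 49 -> -1, delta = -50, sum = 155
Change 2: A[6] 4 -> 19, delta = 15, sum = 170
Change 3: A[8] -6 -> 34, delta = 40, sum = 210

Answer: 210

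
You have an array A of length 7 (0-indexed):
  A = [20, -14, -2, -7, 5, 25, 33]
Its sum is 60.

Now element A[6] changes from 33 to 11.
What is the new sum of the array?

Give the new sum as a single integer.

Answer: 38

Derivation:
Old value at index 6: 33
New value at index 6: 11
Delta = 11 - 33 = -22
New sum = old_sum + delta = 60 + (-22) = 38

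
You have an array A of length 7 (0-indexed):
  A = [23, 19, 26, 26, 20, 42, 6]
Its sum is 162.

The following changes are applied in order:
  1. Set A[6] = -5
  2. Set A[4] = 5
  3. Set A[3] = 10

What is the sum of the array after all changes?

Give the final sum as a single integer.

Answer: 120

Derivation:
Initial sum: 162
Change 1: A[6] 6 -> -5, delta = -11, sum = 151
Change 2: A[4] 20 -> 5, delta = -15, sum = 136
Change 3: A[3] 26 -> 10, delta = -16, sum = 120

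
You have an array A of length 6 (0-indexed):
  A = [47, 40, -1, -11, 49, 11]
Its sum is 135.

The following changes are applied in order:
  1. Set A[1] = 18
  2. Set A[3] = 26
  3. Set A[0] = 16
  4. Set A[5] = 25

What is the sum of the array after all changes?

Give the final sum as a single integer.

Answer: 133

Derivation:
Initial sum: 135
Change 1: A[1] 40 -> 18, delta = -22, sum = 113
Change 2: A[3] -11 -> 26, delta = 37, sum = 150
Change 3: A[0] 47 -> 16, delta = -31, sum = 119
Change 4: A[5] 11 -> 25, delta = 14, sum = 133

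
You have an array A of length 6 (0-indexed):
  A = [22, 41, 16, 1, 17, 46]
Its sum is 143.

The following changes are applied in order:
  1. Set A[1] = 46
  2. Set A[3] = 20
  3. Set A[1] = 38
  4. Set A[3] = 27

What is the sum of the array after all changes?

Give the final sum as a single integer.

Answer: 166

Derivation:
Initial sum: 143
Change 1: A[1] 41 -> 46, delta = 5, sum = 148
Change 2: A[3] 1 -> 20, delta = 19, sum = 167
Change 3: A[1] 46 -> 38, delta = -8, sum = 159
Change 4: A[3] 20 -> 27, delta = 7, sum = 166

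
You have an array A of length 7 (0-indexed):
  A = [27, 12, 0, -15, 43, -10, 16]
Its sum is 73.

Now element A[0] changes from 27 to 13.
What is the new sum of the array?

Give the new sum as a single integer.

Answer: 59

Derivation:
Old value at index 0: 27
New value at index 0: 13
Delta = 13 - 27 = -14
New sum = old_sum + delta = 73 + (-14) = 59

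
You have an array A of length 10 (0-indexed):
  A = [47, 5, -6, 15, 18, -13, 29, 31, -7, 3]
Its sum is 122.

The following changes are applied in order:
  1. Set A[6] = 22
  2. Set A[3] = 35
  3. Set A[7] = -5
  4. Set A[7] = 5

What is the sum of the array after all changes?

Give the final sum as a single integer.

Answer: 109

Derivation:
Initial sum: 122
Change 1: A[6] 29 -> 22, delta = -7, sum = 115
Change 2: A[3] 15 -> 35, delta = 20, sum = 135
Change 3: A[7] 31 -> -5, delta = -36, sum = 99
Change 4: A[7] -5 -> 5, delta = 10, sum = 109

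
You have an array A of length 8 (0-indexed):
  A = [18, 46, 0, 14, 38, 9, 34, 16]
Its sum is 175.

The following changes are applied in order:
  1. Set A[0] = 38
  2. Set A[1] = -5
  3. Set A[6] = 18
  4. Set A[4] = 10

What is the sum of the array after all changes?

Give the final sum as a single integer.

Answer: 100

Derivation:
Initial sum: 175
Change 1: A[0] 18 -> 38, delta = 20, sum = 195
Change 2: A[1] 46 -> -5, delta = -51, sum = 144
Change 3: A[6] 34 -> 18, delta = -16, sum = 128
Change 4: A[4] 38 -> 10, delta = -28, sum = 100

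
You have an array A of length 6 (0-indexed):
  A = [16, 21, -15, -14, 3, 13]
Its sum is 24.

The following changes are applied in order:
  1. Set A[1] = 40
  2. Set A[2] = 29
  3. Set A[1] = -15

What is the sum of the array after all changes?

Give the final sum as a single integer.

Initial sum: 24
Change 1: A[1] 21 -> 40, delta = 19, sum = 43
Change 2: A[2] -15 -> 29, delta = 44, sum = 87
Change 3: A[1] 40 -> -15, delta = -55, sum = 32

Answer: 32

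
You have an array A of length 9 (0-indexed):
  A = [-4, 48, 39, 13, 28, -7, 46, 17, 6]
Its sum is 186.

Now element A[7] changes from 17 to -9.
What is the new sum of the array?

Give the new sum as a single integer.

Old value at index 7: 17
New value at index 7: -9
Delta = -9 - 17 = -26
New sum = old_sum + delta = 186 + (-26) = 160

Answer: 160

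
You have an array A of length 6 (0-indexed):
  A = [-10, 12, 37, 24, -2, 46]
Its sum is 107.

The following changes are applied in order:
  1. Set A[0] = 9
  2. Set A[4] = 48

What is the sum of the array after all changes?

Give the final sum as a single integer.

Answer: 176

Derivation:
Initial sum: 107
Change 1: A[0] -10 -> 9, delta = 19, sum = 126
Change 2: A[4] -2 -> 48, delta = 50, sum = 176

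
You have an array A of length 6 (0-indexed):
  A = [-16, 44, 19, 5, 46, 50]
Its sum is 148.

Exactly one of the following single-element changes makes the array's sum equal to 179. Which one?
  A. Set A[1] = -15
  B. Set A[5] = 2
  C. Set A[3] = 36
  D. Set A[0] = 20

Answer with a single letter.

Option A: A[1] 44->-15, delta=-59, new_sum=148+(-59)=89
Option B: A[5] 50->2, delta=-48, new_sum=148+(-48)=100
Option C: A[3] 5->36, delta=31, new_sum=148+(31)=179 <-- matches target
Option D: A[0] -16->20, delta=36, new_sum=148+(36)=184

Answer: C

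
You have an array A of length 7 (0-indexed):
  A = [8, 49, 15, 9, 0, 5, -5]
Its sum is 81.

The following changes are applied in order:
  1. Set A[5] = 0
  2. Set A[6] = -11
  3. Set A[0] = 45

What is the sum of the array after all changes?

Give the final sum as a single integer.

Answer: 107

Derivation:
Initial sum: 81
Change 1: A[5] 5 -> 0, delta = -5, sum = 76
Change 2: A[6] -5 -> -11, delta = -6, sum = 70
Change 3: A[0] 8 -> 45, delta = 37, sum = 107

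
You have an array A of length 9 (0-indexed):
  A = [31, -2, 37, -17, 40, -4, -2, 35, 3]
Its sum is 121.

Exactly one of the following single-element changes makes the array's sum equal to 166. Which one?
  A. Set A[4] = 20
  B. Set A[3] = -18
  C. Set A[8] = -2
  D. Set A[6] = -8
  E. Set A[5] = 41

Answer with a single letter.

Answer: E

Derivation:
Option A: A[4] 40->20, delta=-20, new_sum=121+(-20)=101
Option B: A[3] -17->-18, delta=-1, new_sum=121+(-1)=120
Option C: A[8] 3->-2, delta=-5, new_sum=121+(-5)=116
Option D: A[6] -2->-8, delta=-6, new_sum=121+(-6)=115
Option E: A[5] -4->41, delta=45, new_sum=121+(45)=166 <-- matches target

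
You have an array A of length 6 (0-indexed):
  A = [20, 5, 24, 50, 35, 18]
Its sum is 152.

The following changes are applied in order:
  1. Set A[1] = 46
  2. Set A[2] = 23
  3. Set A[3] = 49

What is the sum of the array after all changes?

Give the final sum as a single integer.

Initial sum: 152
Change 1: A[1] 5 -> 46, delta = 41, sum = 193
Change 2: A[2] 24 -> 23, delta = -1, sum = 192
Change 3: A[3] 50 -> 49, delta = -1, sum = 191

Answer: 191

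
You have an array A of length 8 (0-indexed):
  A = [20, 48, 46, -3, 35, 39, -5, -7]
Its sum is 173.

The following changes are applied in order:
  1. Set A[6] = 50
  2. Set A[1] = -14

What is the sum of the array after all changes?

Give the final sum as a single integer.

Initial sum: 173
Change 1: A[6] -5 -> 50, delta = 55, sum = 228
Change 2: A[1] 48 -> -14, delta = -62, sum = 166

Answer: 166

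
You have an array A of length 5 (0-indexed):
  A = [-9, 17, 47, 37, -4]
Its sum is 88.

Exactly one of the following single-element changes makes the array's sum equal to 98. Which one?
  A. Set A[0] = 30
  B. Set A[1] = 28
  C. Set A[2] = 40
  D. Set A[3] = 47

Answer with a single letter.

Option A: A[0] -9->30, delta=39, new_sum=88+(39)=127
Option B: A[1] 17->28, delta=11, new_sum=88+(11)=99
Option C: A[2] 47->40, delta=-7, new_sum=88+(-7)=81
Option D: A[3] 37->47, delta=10, new_sum=88+(10)=98 <-- matches target

Answer: D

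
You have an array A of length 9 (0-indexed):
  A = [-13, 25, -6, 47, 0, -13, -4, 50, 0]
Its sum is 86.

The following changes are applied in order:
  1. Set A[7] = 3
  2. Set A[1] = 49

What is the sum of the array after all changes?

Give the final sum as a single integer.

Answer: 63

Derivation:
Initial sum: 86
Change 1: A[7] 50 -> 3, delta = -47, sum = 39
Change 2: A[1] 25 -> 49, delta = 24, sum = 63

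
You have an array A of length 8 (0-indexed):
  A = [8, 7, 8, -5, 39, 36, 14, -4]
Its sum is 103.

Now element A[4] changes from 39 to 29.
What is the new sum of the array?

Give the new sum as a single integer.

Answer: 93

Derivation:
Old value at index 4: 39
New value at index 4: 29
Delta = 29 - 39 = -10
New sum = old_sum + delta = 103 + (-10) = 93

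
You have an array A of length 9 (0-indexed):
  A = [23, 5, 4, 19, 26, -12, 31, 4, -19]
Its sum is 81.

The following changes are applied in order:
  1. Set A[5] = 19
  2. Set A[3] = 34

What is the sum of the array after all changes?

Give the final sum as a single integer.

Initial sum: 81
Change 1: A[5] -12 -> 19, delta = 31, sum = 112
Change 2: A[3] 19 -> 34, delta = 15, sum = 127

Answer: 127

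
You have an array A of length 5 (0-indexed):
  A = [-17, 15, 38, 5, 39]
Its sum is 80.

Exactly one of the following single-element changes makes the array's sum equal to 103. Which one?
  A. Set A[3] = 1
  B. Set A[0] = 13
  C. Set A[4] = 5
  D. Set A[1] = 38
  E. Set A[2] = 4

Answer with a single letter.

Option A: A[3] 5->1, delta=-4, new_sum=80+(-4)=76
Option B: A[0] -17->13, delta=30, new_sum=80+(30)=110
Option C: A[4] 39->5, delta=-34, new_sum=80+(-34)=46
Option D: A[1] 15->38, delta=23, new_sum=80+(23)=103 <-- matches target
Option E: A[2] 38->4, delta=-34, new_sum=80+(-34)=46

Answer: D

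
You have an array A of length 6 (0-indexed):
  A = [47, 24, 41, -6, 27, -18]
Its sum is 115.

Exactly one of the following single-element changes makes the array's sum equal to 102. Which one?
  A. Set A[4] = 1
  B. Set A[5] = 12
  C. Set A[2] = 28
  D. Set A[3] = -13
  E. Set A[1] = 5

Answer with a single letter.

Answer: C

Derivation:
Option A: A[4] 27->1, delta=-26, new_sum=115+(-26)=89
Option B: A[5] -18->12, delta=30, new_sum=115+(30)=145
Option C: A[2] 41->28, delta=-13, new_sum=115+(-13)=102 <-- matches target
Option D: A[3] -6->-13, delta=-7, new_sum=115+(-7)=108
Option E: A[1] 24->5, delta=-19, new_sum=115+(-19)=96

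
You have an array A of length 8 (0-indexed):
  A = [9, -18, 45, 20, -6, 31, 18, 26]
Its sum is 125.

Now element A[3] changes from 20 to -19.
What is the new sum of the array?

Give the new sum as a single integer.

Old value at index 3: 20
New value at index 3: -19
Delta = -19 - 20 = -39
New sum = old_sum + delta = 125 + (-39) = 86

Answer: 86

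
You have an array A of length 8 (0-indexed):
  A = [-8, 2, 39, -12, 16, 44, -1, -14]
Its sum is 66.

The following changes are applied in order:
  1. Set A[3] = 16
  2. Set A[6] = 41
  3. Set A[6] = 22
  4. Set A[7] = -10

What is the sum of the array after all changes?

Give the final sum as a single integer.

Initial sum: 66
Change 1: A[3] -12 -> 16, delta = 28, sum = 94
Change 2: A[6] -1 -> 41, delta = 42, sum = 136
Change 3: A[6] 41 -> 22, delta = -19, sum = 117
Change 4: A[7] -14 -> -10, delta = 4, sum = 121

Answer: 121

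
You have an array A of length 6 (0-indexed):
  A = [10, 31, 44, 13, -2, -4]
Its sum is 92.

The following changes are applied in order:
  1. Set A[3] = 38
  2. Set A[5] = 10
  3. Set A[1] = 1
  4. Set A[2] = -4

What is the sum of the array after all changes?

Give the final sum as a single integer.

Answer: 53

Derivation:
Initial sum: 92
Change 1: A[3] 13 -> 38, delta = 25, sum = 117
Change 2: A[5] -4 -> 10, delta = 14, sum = 131
Change 3: A[1] 31 -> 1, delta = -30, sum = 101
Change 4: A[2] 44 -> -4, delta = -48, sum = 53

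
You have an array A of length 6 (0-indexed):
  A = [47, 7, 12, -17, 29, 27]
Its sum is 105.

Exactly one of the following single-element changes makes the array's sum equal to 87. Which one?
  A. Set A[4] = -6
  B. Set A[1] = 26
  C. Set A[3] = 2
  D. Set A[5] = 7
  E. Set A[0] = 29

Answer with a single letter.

Answer: E

Derivation:
Option A: A[4] 29->-6, delta=-35, new_sum=105+(-35)=70
Option B: A[1] 7->26, delta=19, new_sum=105+(19)=124
Option C: A[3] -17->2, delta=19, new_sum=105+(19)=124
Option D: A[5] 27->7, delta=-20, new_sum=105+(-20)=85
Option E: A[0] 47->29, delta=-18, new_sum=105+(-18)=87 <-- matches target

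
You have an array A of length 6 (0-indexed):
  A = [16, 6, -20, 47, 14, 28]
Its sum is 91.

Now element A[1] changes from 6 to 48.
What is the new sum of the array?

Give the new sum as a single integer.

Answer: 133

Derivation:
Old value at index 1: 6
New value at index 1: 48
Delta = 48 - 6 = 42
New sum = old_sum + delta = 91 + (42) = 133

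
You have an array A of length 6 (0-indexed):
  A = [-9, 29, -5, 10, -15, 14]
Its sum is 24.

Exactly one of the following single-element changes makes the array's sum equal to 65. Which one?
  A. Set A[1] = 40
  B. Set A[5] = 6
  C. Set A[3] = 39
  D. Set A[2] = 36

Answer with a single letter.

Option A: A[1] 29->40, delta=11, new_sum=24+(11)=35
Option B: A[5] 14->6, delta=-8, new_sum=24+(-8)=16
Option C: A[3] 10->39, delta=29, new_sum=24+(29)=53
Option D: A[2] -5->36, delta=41, new_sum=24+(41)=65 <-- matches target

Answer: D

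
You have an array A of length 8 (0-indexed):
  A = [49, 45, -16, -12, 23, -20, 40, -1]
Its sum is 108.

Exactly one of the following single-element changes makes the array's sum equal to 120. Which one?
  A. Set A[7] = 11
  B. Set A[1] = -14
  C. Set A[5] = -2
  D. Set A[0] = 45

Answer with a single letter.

Option A: A[7] -1->11, delta=12, new_sum=108+(12)=120 <-- matches target
Option B: A[1] 45->-14, delta=-59, new_sum=108+(-59)=49
Option C: A[5] -20->-2, delta=18, new_sum=108+(18)=126
Option D: A[0] 49->45, delta=-4, new_sum=108+(-4)=104

Answer: A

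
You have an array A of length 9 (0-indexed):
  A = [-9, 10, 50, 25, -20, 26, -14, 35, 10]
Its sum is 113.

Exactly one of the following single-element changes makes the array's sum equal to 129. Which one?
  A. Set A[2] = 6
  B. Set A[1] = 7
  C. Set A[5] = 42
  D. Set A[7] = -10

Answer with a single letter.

Option A: A[2] 50->6, delta=-44, new_sum=113+(-44)=69
Option B: A[1] 10->7, delta=-3, new_sum=113+(-3)=110
Option C: A[5] 26->42, delta=16, new_sum=113+(16)=129 <-- matches target
Option D: A[7] 35->-10, delta=-45, new_sum=113+(-45)=68

Answer: C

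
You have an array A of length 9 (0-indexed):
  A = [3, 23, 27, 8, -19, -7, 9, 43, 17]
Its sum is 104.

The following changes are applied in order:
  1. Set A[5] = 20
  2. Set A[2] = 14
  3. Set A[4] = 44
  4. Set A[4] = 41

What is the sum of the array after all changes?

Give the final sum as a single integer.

Initial sum: 104
Change 1: A[5] -7 -> 20, delta = 27, sum = 131
Change 2: A[2] 27 -> 14, delta = -13, sum = 118
Change 3: A[4] -19 -> 44, delta = 63, sum = 181
Change 4: A[4] 44 -> 41, delta = -3, sum = 178

Answer: 178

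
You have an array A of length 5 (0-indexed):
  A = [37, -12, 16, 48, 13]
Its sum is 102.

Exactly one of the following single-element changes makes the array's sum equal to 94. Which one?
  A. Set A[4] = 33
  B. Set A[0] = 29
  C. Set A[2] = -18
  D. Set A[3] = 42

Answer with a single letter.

Option A: A[4] 13->33, delta=20, new_sum=102+(20)=122
Option B: A[0] 37->29, delta=-8, new_sum=102+(-8)=94 <-- matches target
Option C: A[2] 16->-18, delta=-34, new_sum=102+(-34)=68
Option D: A[3] 48->42, delta=-6, new_sum=102+(-6)=96

Answer: B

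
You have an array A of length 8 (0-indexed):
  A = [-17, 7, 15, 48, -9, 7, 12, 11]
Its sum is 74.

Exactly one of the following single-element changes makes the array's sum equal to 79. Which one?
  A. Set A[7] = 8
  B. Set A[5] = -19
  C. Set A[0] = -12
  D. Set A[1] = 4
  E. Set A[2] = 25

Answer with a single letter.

Answer: C

Derivation:
Option A: A[7] 11->8, delta=-3, new_sum=74+(-3)=71
Option B: A[5] 7->-19, delta=-26, new_sum=74+(-26)=48
Option C: A[0] -17->-12, delta=5, new_sum=74+(5)=79 <-- matches target
Option D: A[1] 7->4, delta=-3, new_sum=74+(-3)=71
Option E: A[2] 15->25, delta=10, new_sum=74+(10)=84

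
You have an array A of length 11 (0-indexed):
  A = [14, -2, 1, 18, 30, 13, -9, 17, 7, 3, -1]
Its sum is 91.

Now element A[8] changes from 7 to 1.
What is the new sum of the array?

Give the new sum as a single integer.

Old value at index 8: 7
New value at index 8: 1
Delta = 1 - 7 = -6
New sum = old_sum + delta = 91 + (-6) = 85

Answer: 85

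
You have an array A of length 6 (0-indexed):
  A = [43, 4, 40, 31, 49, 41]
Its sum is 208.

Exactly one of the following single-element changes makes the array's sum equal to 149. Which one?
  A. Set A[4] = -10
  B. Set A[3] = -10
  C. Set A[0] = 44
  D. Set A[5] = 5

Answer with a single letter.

Answer: A

Derivation:
Option A: A[4] 49->-10, delta=-59, new_sum=208+(-59)=149 <-- matches target
Option B: A[3] 31->-10, delta=-41, new_sum=208+(-41)=167
Option C: A[0] 43->44, delta=1, new_sum=208+(1)=209
Option D: A[5] 41->5, delta=-36, new_sum=208+(-36)=172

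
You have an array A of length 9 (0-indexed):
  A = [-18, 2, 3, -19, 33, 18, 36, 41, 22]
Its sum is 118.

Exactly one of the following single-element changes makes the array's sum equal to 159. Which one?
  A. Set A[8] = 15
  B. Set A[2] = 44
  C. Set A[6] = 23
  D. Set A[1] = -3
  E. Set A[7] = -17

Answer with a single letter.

Answer: B

Derivation:
Option A: A[8] 22->15, delta=-7, new_sum=118+(-7)=111
Option B: A[2] 3->44, delta=41, new_sum=118+(41)=159 <-- matches target
Option C: A[6] 36->23, delta=-13, new_sum=118+(-13)=105
Option D: A[1] 2->-3, delta=-5, new_sum=118+(-5)=113
Option E: A[7] 41->-17, delta=-58, new_sum=118+(-58)=60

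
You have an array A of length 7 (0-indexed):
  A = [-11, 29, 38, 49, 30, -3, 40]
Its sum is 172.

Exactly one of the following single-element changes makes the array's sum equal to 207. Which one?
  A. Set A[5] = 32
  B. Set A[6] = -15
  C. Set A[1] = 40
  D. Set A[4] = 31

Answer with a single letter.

Answer: A

Derivation:
Option A: A[5] -3->32, delta=35, new_sum=172+(35)=207 <-- matches target
Option B: A[6] 40->-15, delta=-55, new_sum=172+(-55)=117
Option C: A[1] 29->40, delta=11, new_sum=172+(11)=183
Option D: A[4] 30->31, delta=1, new_sum=172+(1)=173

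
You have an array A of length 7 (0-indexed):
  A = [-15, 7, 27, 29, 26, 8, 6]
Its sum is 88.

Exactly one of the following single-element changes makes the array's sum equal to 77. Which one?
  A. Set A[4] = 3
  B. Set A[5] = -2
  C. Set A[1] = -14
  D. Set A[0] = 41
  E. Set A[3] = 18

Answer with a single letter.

Option A: A[4] 26->3, delta=-23, new_sum=88+(-23)=65
Option B: A[5] 8->-2, delta=-10, new_sum=88+(-10)=78
Option C: A[1] 7->-14, delta=-21, new_sum=88+(-21)=67
Option D: A[0] -15->41, delta=56, new_sum=88+(56)=144
Option E: A[3] 29->18, delta=-11, new_sum=88+(-11)=77 <-- matches target

Answer: E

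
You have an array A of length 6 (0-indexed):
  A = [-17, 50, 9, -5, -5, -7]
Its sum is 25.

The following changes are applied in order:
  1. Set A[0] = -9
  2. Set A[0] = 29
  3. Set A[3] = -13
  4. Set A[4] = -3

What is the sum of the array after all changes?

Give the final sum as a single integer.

Initial sum: 25
Change 1: A[0] -17 -> -9, delta = 8, sum = 33
Change 2: A[0] -9 -> 29, delta = 38, sum = 71
Change 3: A[3] -5 -> -13, delta = -8, sum = 63
Change 4: A[4] -5 -> -3, delta = 2, sum = 65

Answer: 65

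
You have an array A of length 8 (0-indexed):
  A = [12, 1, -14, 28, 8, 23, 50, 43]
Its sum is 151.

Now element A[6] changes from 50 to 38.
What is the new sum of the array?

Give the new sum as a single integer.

Answer: 139

Derivation:
Old value at index 6: 50
New value at index 6: 38
Delta = 38 - 50 = -12
New sum = old_sum + delta = 151 + (-12) = 139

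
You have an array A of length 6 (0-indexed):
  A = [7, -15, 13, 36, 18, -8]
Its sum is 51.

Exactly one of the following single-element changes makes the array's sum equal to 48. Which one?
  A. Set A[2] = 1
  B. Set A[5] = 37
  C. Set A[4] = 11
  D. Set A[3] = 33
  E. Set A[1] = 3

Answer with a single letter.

Answer: D

Derivation:
Option A: A[2] 13->1, delta=-12, new_sum=51+(-12)=39
Option B: A[5] -8->37, delta=45, new_sum=51+(45)=96
Option C: A[4] 18->11, delta=-7, new_sum=51+(-7)=44
Option D: A[3] 36->33, delta=-3, new_sum=51+(-3)=48 <-- matches target
Option E: A[1] -15->3, delta=18, new_sum=51+(18)=69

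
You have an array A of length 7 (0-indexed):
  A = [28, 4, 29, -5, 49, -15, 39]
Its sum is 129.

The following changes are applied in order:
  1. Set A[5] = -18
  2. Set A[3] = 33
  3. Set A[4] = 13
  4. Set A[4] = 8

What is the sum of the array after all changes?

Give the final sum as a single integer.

Answer: 123

Derivation:
Initial sum: 129
Change 1: A[5] -15 -> -18, delta = -3, sum = 126
Change 2: A[3] -5 -> 33, delta = 38, sum = 164
Change 3: A[4] 49 -> 13, delta = -36, sum = 128
Change 4: A[4] 13 -> 8, delta = -5, sum = 123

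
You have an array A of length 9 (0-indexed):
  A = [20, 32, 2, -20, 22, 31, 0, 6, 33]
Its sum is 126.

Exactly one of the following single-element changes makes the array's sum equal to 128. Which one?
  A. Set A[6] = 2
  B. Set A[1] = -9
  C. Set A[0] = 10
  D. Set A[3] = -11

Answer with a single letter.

Answer: A

Derivation:
Option A: A[6] 0->2, delta=2, new_sum=126+(2)=128 <-- matches target
Option B: A[1] 32->-9, delta=-41, new_sum=126+(-41)=85
Option C: A[0] 20->10, delta=-10, new_sum=126+(-10)=116
Option D: A[3] -20->-11, delta=9, new_sum=126+(9)=135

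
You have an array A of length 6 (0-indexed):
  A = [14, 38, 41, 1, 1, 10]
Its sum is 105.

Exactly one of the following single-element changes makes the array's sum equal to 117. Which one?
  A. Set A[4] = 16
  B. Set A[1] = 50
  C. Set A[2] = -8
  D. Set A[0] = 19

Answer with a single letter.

Answer: B

Derivation:
Option A: A[4] 1->16, delta=15, new_sum=105+(15)=120
Option B: A[1] 38->50, delta=12, new_sum=105+(12)=117 <-- matches target
Option C: A[2] 41->-8, delta=-49, new_sum=105+(-49)=56
Option D: A[0] 14->19, delta=5, new_sum=105+(5)=110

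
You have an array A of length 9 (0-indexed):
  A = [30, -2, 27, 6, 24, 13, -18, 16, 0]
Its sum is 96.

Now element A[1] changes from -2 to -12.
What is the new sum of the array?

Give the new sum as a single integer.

Old value at index 1: -2
New value at index 1: -12
Delta = -12 - -2 = -10
New sum = old_sum + delta = 96 + (-10) = 86

Answer: 86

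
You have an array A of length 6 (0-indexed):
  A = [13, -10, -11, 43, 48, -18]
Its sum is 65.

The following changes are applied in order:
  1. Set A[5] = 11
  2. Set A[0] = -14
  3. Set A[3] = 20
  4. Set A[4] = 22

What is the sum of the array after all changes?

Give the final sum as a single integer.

Initial sum: 65
Change 1: A[5] -18 -> 11, delta = 29, sum = 94
Change 2: A[0] 13 -> -14, delta = -27, sum = 67
Change 3: A[3] 43 -> 20, delta = -23, sum = 44
Change 4: A[4] 48 -> 22, delta = -26, sum = 18

Answer: 18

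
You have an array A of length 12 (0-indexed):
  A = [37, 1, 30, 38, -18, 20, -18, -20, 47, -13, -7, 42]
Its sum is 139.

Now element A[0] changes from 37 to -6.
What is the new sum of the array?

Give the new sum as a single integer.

Old value at index 0: 37
New value at index 0: -6
Delta = -6 - 37 = -43
New sum = old_sum + delta = 139 + (-43) = 96

Answer: 96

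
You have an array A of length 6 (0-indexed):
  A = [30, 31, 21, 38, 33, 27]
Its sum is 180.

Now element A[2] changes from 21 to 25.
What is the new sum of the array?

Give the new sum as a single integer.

Answer: 184

Derivation:
Old value at index 2: 21
New value at index 2: 25
Delta = 25 - 21 = 4
New sum = old_sum + delta = 180 + (4) = 184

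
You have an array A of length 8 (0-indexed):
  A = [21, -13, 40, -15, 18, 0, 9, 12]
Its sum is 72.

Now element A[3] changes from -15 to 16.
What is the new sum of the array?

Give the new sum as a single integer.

Old value at index 3: -15
New value at index 3: 16
Delta = 16 - -15 = 31
New sum = old_sum + delta = 72 + (31) = 103

Answer: 103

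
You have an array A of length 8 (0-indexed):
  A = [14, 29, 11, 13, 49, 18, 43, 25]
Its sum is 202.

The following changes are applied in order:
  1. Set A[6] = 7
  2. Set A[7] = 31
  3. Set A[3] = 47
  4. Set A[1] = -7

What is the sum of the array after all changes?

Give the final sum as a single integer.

Initial sum: 202
Change 1: A[6] 43 -> 7, delta = -36, sum = 166
Change 2: A[7] 25 -> 31, delta = 6, sum = 172
Change 3: A[3] 13 -> 47, delta = 34, sum = 206
Change 4: A[1] 29 -> -7, delta = -36, sum = 170

Answer: 170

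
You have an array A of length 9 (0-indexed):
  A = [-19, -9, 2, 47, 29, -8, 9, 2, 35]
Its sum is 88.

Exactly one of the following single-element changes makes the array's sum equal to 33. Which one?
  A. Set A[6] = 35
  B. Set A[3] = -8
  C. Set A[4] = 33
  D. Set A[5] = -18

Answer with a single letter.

Option A: A[6] 9->35, delta=26, new_sum=88+(26)=114
Option B: A[3] 47->-8, delta=-55, new_sum=88+(-55)=33 <-- matches target
Option C: A[4] 29->33, delta=4, new_sum=88+(4)=92
Option D: A[5] -8->-18, delta=-10, new_sum=88+(-10)=78

Answer: B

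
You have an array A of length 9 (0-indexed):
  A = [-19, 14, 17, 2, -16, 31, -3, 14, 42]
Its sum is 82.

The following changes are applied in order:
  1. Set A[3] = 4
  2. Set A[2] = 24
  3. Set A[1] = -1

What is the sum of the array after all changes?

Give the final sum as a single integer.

Answer: 76

Derivation:
Initial sum: 82
Change 1: A[3] 2 -> 4, delta = 2, sum = 84
Change 2: A[2] 17 -> 24, delta = 7, sum = 91
Change 3: A[1] 14 -> -1, delta = -15, sum = 76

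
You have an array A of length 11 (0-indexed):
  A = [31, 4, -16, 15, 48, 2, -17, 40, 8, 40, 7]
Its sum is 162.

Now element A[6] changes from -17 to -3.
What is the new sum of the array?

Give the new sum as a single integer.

Old value at index 6: -17
New value at index 6: -3
Delta = -3 - -17 = 14
New sum = old_sum + delta = 162 + (14) = 176

Answer: 176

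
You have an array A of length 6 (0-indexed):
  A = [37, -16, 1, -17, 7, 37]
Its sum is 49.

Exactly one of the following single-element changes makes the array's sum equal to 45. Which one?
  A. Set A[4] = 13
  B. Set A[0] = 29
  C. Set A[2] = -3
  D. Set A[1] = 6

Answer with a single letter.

Option A: A[4] 7->13, delta=6, new_sum=49+(6)=55
Option B: A[0] 37->29, delta=-8, new_sum=49+(-8)=41
Option C: A[2] 1->-3, delta=-4, new_sum=49+(-4)=45 <-- matches target
Option D: A[1] -16->6, delta=22, new_sum=49+(22)=71

Answer: C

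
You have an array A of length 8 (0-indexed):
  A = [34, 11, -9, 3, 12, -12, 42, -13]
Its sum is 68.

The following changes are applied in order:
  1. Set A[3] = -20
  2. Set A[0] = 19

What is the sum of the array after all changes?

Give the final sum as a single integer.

Answer: 30

Derivation:
Initial sum: 68
Change 1: A[3] 3 -> -20, delta = -23, sum = 45
Change 2: A[0] 34 -> 19, delta = -15, sum = 30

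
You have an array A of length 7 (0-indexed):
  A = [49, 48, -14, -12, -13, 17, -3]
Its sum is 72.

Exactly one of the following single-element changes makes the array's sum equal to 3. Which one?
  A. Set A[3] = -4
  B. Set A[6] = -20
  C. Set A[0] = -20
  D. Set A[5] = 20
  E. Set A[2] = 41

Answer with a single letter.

Answer: C

Derivation:
Option A: A[3] -12->-4, delta=8, new_sum=72+(8)=80
Option B: A[6] -3->-20, delta=-17, new_sum=72+(-17)=55
Option C: A[0] 49->-20, delta=-69, new_sum=72+(-69)=3 <-- matches target
Option D: A[5] 17->20, delta=3, new_sum=72+(3)=75
Option E: A[2] -14->41, delta=55, new_sum=72+(55)=127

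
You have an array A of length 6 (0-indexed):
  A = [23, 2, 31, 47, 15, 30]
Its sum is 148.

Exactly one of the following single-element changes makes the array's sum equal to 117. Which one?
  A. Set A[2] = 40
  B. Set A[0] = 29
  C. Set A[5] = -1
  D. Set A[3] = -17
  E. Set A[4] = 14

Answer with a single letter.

Option A: A[2] 31->40, delta=9, new_sum=148+(9)=157
Option B: A[0] 23->29, delta=6, new_sum=148+(6)=154
Option C: A[5] 30->-1, delta=-31, new_sum=148+(-31)=117 <-- matches target
Option D: A[3] 47->-17, delta=-64, new_sum=148+(-64)=84
Option E: A[4] 15->14, delta=-1, new_sum=148+(-1)=147

Answer: C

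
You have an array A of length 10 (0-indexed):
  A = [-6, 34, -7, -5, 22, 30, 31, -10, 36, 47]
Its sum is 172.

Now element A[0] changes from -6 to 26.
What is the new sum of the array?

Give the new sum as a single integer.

Old value at index 0: -6
New value at index 0: 26
Delta = 26 - -6 = 32
New sum = old_sum + delta = 172 + (32) = 204

Answer: 204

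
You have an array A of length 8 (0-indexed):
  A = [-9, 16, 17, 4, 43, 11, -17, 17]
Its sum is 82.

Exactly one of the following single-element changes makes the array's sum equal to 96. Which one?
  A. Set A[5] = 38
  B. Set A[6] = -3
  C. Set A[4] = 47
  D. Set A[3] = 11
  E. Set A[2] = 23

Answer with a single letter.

Option A: A[5] 11->38, delta=27, new_sum=82+(27)=109
Option B: A[6] -17->-3, delta=14, new_sum=82+(14)=96 <-- matches target
Option C: A[4] 43->47, delta=4, new_sum=82+(4)=86
Option D: A[3] 4->11, delta=7, new_sum=82+(7)=89
Option E: A[2] 17->23, delta=6, new_sum=82+(6)=88

Answer: B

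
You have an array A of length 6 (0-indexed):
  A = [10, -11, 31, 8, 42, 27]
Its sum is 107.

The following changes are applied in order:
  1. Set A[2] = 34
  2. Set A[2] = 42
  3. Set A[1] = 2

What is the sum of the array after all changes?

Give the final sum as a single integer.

Answer: 131

Derivation:
Initial sum: 107
Change 1: A[2] 31 -> 34, delta = 3, sum = 110
Change 2: A[2] 34 -> 42, delta = 8, sum = 118
Change 3: A[1] -11 -> 2, delta = 13, sum = 131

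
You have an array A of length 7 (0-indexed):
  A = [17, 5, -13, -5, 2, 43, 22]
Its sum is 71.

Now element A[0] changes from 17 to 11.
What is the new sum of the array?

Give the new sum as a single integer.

Answer: 65

Derivation:
Old value at index 0: 17
New value at index 0: 11
Delta = 11 - 17 = -6
New sum = old_sum + delta = 71 + (-6) = 65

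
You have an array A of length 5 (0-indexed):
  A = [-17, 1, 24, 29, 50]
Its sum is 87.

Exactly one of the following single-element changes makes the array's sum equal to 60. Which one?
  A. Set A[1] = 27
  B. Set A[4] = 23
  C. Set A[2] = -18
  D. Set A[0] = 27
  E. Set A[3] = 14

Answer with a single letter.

Answer: B

Derivation:
Option A: A[1] 1->27, delta=26, new_sum=87+(26)=113
Option B: A[4] 50->23, delta=-27, new_sum=87+(-27)=60 <-- matches target
Option C: A[2] 24->-18, delta=-42, new_sum=87+(-42)=45
Option D: A[0] -17->27, delta=44, new_sum=87+(44)=131
Option E: A[3] 29->14, delta=-15, new_sum=87+(-15)=72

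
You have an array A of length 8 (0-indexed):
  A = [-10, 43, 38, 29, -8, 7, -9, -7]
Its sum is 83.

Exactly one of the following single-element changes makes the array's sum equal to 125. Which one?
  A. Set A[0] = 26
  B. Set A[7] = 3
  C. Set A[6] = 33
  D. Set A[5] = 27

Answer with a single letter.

Option A: A[0] -10->26, delta=36, new_sum=83+(36)=119
Option B: A[7] -7->3, delta=10, new_sum=83+(10)=93
Option C: A[6] -9->33, delta=42, new_sum=83+(42)=125 <-- matches target
Option D: A[5] 7->27, delta=20, new_sum=83+(20)=103

Answer: C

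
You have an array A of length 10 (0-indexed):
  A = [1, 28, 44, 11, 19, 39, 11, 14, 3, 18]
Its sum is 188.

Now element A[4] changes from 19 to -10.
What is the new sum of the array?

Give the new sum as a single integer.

Answer: 159

Derivation:
Old value at index 4: 19
New value at index 4: -10
Delta = -10 - 19 = -29
New sum = old_sum + delta = 188 + (-29) = 159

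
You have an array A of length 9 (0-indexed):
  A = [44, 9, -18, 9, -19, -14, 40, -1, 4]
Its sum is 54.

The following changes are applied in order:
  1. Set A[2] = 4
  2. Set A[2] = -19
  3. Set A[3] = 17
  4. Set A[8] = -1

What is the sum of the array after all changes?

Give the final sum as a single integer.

Initial sum: 54
Change 1: A[2] -18 -> 4, delta = 22, sum = 76
Change 2: A[2] 4 -> -19, delta = -23, sum = 53
Change 3: A[3] 9 -> 17, delta = 8, sum = 61
Change 4: A[8] 4 -> -1, delta = -5, sum = 56

Answer: 56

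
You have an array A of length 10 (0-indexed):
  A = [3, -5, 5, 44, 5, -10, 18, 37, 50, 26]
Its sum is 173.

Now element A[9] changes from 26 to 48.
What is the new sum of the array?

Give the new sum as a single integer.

Answer: 195

Derivation:
Old value at index 9: 26
New value at index 9: 48
Delta = 48 - 26 = 22
New sum = old_sum + delta = 173 + (22) = 195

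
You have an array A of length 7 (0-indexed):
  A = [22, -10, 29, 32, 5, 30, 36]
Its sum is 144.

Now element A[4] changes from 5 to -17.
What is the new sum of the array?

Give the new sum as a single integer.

Old value at index 4: 5
New value at index 4: -17
Delta = -17 - 5 = -22
New sum = old_sum + delta = 144 + (-22) = 122

Answer: 122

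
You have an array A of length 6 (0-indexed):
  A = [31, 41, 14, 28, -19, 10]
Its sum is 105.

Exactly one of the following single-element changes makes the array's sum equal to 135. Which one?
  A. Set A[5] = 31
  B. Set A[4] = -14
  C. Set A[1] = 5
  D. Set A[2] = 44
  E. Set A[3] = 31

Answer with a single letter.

Answer: D

Derivation:
Option A: A[5] 10->31, delta=21, new_sum=105+(21)=126
Option B: A[4] -19->-14, delta=5, new_sum=105+(5)=110
Option C: A[1] 41->5, delta=-36, new_sum=105+(-36)=69
Option D: A[2] 14->44, delta=30, new_sum=105+(30)=135 <-- matches target
Option E: A[3] 28->31, delta=3, new_sum=105+(3)=108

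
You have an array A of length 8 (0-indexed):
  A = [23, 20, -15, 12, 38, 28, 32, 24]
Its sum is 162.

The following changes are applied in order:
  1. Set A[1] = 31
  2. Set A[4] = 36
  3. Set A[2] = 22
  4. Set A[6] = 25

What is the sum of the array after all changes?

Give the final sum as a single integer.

Initial sum: 162
Change 1: A[1] 20 -> 31, delta = 11, sum = 173
Change 2: A[4] 38 -> 36, delta = -2, sum = 171
Change 3: A[2] -15 -> 22, delta = 37, sum = 208
Change 4: A[6] 32 -> 25, delta = -7, sum = 201

Answer: 201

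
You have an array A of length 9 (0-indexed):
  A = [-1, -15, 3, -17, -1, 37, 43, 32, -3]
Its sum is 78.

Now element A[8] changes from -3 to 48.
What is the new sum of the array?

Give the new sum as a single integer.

Answer: 129

Derivation:
Old value at index 8: -3
New value at index 8: 48
Delta = 48 - -3 = 51
New sum = old_sum + delta = 78 + (51) = 129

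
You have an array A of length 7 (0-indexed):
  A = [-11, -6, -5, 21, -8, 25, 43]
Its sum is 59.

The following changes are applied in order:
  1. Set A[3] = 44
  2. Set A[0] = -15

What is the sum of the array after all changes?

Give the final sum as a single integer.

Answer: 78

Derivation:
Initial sum: 59
Change 1: A[3] 21 -> 44, delta = 23, sum = 82
Change 2: A[0] -11 -> -15, delta = -4, sum = 78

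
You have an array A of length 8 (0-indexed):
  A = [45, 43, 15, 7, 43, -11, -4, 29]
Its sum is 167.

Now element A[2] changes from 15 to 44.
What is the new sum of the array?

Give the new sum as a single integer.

Old value at index 2: 15
New value at index 2: 44
Delta = 44 - 15 = 29
New sum = old_sum + delta = 167 + (29) = 196

Answer: 196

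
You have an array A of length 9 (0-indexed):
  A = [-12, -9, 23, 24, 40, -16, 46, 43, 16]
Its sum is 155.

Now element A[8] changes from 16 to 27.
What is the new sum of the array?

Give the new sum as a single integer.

Old value at index 8: 16
New value at index 8: 27
Delta = 27 - 16 = 11
New sum = old_sum + delta = 155 + (11) = 166

Answer: 166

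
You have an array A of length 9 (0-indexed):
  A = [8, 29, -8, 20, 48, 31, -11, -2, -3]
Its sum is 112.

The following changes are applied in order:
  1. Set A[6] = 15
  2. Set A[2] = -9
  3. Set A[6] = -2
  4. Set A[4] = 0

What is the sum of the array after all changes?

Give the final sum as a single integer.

Answer: 72

Derivation:
Initial sum: 112
Change 1: A[6] -11 -> 15, delta = 26, sum = 138
Change 2: A[2] -8 -> -9, delta = -1, sum = 137
Change 3: A[6] 15 -> -2, delta = -17, sum = 120
Change 4: A[4] 48 -> 0, delta = -48, sum = 72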